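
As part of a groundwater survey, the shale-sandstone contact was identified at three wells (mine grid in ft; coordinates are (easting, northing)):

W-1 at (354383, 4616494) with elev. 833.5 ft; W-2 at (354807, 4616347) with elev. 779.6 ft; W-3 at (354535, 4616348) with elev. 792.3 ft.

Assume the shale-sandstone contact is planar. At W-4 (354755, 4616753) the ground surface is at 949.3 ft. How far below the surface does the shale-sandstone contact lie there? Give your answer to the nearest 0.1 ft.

Two edge vectors: W-1→W-2 = (424, -147, -53.9), W-1→W-3 = (152, -146, -41.2).
Normal n = (W-1→W-2) × (W-1→W-3) = (-1813, 9276, -39560).
So ∂z/∂E = −n_x/n_z = −0.045829120 and ∂z/∂N = −n_y/n_z = 0.234479272.
Intercept c from W-1: 833.5 + 16241.06 − 1082472.15 = −1065397.59.
At (354755, 4616753): z_contact = −16258.11 + 1082532.88 − 1065397.59 = 877.18 ft.
Depth below ground = 949.3 − 877.18 = 72.1 ft.

72.1 ft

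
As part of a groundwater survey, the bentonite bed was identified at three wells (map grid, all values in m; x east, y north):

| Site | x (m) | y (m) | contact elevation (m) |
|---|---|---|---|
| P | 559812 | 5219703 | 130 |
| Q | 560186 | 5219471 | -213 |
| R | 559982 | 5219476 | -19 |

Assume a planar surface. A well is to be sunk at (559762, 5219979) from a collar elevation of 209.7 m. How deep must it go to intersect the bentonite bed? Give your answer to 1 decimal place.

Let the plane be z = a·x + b·y + c.
Q−P: 374a − 232b = −343;  R−P: 170a − 227b = −149.
Solving gives a = −0.952373620, b = −0.056843680.
Then c = 130 − a·559812 − b·5219703 = 829987.31.
At (559762, 5219979): z_contact = −533102.56 − 296722.82 + 829987.31 = 161.93 m.
Depth below ground = 209.7 − 161.93 = 47.8 m.

47.8 m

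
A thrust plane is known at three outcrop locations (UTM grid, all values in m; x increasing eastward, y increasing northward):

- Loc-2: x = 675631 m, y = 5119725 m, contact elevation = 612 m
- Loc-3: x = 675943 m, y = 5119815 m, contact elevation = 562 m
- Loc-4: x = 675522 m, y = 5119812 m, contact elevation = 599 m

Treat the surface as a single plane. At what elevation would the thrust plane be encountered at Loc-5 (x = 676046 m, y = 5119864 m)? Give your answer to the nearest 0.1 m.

540.5 m

Two edge vectors: Loc-2→Loc-3 = (312, 90, -50), Loc-2→Loc-4 = (-109, 87, -13).
Normal n = (Loc-2→Loc-3) × (Loc-2→Loc-4) = (3180, 9506, 36954).
So ∂z/∂x = −n_x/n_z = −0.086052931 and ∂z/∂y = −n_y/n_z = −0.257238729.
Intercept c from Loc-2: 612 + 58140.03 + 1316991.55 = 1375743.58.
At (676046, 5119864): z = −58175.7 − 1317027.3 + 1375743.58 = 540.5 m.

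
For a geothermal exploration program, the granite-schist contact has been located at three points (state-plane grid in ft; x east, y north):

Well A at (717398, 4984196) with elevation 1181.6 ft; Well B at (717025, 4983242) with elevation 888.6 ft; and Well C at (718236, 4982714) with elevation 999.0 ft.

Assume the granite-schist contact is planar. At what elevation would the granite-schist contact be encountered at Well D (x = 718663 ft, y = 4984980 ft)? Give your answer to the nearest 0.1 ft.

1606.7 ft

Let the plane be z = a·x + b·y + c.
Well B−Well A: −373a − 954b = −293;  Well C−Well A: 838a − 1482b = −182.6.
Solving gives a = 0.192292777, b = 0.231944229.
Then c = 1181.6 − a·717398 − b·4984196 = −1292824.35.
At (718663, 4984980): z = 138193.7 + 1156237.3 − 1292824.35 = 1606.7 ft.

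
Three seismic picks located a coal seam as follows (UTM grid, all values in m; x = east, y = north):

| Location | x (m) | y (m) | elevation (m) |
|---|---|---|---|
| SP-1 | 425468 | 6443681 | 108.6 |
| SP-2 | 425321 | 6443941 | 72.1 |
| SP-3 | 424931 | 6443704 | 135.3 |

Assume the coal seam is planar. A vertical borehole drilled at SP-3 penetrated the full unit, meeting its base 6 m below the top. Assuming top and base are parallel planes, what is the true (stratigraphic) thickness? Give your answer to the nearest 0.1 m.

5.9 m

Let the plane be z = a·x + b·y + c.
SP-2−SP-1: −147a + 260b = −36.5;  SP-3−SP-1: −537a + 23b = 26.7.
Solving gives a = −0.05712, b = −0.17268.
|∇z| = √(a²+b²) = 0.18188, so dip δ = arctan(0.18188) = 10.31°.
True thickness = vertical thickness × cos δ = 6 × cos 10.31° = 5.9 m.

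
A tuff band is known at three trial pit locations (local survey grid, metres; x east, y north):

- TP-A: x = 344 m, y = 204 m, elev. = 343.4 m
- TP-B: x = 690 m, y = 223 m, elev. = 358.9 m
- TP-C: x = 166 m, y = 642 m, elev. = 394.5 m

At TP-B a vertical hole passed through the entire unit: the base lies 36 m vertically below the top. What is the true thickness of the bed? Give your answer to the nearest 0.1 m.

Let the plane be z = a·x + b·y + c.
TP-B−TP-A: 346a + 19b = 15.5;  TP-C−TP-A: −178a + 438b = 51.1.
Solving gives a = 0.03755, b = 0.13193.
|∇z| = √(a²+b²) = 0.13717, so dip δ = arctan(0.13717) = 7.81°.
True thickness = vertical thickness × cos δ = 36 × cos 7.81° = 35.7 m.

35.7 m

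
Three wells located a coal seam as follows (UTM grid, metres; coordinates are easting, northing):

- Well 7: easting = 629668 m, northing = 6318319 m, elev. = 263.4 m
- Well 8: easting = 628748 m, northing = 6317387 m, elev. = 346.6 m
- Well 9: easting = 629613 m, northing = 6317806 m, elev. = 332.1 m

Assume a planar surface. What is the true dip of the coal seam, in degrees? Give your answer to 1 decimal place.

Let the plane be z = a·easting + b·northing + c.
Well 8−Well 7: −920a − 932b = 83.2;  Well 9−Well 7: −55a − 513b = 68.7.
Solving gives a = 0.05074, b = −0.13936.
Gradient magnitude |∇z| = √(a² + b²) = √(0.00257 + 0.01942) = 0.14831.
True dip = arctan(0.14831) = 8.4°, dipping toward NNW (azimuth ≈ 340°).

8.4°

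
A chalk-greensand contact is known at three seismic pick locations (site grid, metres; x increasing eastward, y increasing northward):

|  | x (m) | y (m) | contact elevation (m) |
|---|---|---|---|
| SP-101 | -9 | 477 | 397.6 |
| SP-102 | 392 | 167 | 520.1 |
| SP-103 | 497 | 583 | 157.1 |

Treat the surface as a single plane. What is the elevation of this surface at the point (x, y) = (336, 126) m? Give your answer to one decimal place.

Let the plane be z = a·x + b·y + c.
SP-102−SP-101: 401a − 310b = 122.5;  SP-103−SP-101: 506a + 106b = −240.5.
Solving gives a = −0.30883, b = −0.79465.
Then c = 397.6 − a·-9 − b·477 = 773.87.
At (336, 126): z = −103.8 − 100.1 + 773.87 = 570.0 m.

570.0 m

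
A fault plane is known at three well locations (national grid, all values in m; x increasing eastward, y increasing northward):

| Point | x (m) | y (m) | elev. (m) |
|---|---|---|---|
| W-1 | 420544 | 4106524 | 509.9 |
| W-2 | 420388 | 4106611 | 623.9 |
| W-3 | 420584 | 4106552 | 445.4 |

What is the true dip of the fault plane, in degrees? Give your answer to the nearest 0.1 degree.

Two edge vectors: W-1→W-2 = (-156, 87, 114), W-1→W-3 = (40, 28, -64.5).
Normal n = (W-1→W-2) × (W-1→W-3) = (-8803.5, -5502, -7848).
So ∂z/∂x = −n_x/n_z = −1.12175 and ∂z/∂y = −n_y/n_z = −0.70107.
Gradient magnitude |∇z| = √(a² + b²) = √(1.25832 + 0.49150) = 1.32281.
True dip = arctan(1.32281) = 52.9°, dipping toward ENE (azimuth ≈ 058°).

52.9°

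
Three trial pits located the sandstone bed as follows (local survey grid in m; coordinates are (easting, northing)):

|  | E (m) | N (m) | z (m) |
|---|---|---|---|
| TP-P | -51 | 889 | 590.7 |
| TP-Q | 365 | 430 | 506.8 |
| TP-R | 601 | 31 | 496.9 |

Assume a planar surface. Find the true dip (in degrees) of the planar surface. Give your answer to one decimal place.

Let the plane be z = a·E + b·N + c.
TP-Q−TP-P: 416a − 459b = −83.9;  TP-R−TP-P: 652a − 858b = −93.8.
Solving gives a = −0.50177, b = −0.27197.
Gradient magnitude |∇z| = √(a² + b²) = √(0.25177 + 0.07397) = 0.57074.
True dip = arctan(0.57074) = 29.7°, dipping toward ENE (azimuth ≈ 062°).

29.7°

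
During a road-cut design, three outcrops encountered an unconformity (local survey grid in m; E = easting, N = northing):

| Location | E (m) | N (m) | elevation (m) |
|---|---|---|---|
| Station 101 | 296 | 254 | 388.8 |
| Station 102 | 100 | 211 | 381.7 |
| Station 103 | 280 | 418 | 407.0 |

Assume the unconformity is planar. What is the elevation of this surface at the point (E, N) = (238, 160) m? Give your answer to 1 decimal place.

377.6 m

Let the plane be z = a·E + b·N + c.
Station 102−Station 101: −196a − 43b = −7.1;  Station 103−Station 101: −16a + 164b = 18.2.
Solving gives a = 0.01163, b = 0.11211.
Then c = 388.8 − a·296 − b·254 = 356.88.
At (238, 160): z = 2.8 + 17.9 + 356.88 = 377.6 m.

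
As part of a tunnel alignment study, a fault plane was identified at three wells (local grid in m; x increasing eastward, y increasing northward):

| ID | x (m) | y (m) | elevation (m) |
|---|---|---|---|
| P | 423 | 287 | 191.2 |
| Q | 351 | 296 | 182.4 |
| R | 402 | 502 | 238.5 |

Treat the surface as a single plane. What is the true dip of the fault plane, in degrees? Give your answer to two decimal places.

Two edge vectors: P→Q = (-72, 9, -8.8), P→R = (-21, 215, 47.3).
Normal n = (P→Q) × (P→R) = (2317.7, 3590.4, -15291).
So ∂z/∂x = −n_x/n_z = 0.15157 and ∂z/∂y = −n_y/n_z = 0.23480.
Gradient magnitude |∇z| = √(a² + b²) = √(0.02297 + 0.05513) = 0.27948.
True dip = arctan(0.27948) = 15.61°, dipping toward SSW (azimuth ≈ 213°).

15.61°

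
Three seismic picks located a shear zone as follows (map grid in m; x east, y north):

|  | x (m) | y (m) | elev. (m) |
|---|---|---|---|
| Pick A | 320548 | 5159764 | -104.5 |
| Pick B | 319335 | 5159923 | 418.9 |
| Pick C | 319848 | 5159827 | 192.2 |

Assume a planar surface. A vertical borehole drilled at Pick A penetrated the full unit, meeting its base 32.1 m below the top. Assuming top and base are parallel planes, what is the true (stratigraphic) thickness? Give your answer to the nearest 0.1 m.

29.3 m

Two edge vectors: Pick A→Pick B = (-1213, 159, 523.4), Pick A→Pick C = (-700, 63, 296.7).
Normal n = (Pick A→Pick B) × (Pick A→Pick C) = (14201.1, -6482.9, 34881).
So ∂z/∂x = −n_x/n_z = −0.40713 and ∂z/∂y = −n_y/n_z = 0.18586.
|∇z| = √(a²+b²) = 0.44755, so dip δ = arctan(0.44755) = 24.11°.
True thickness = vertical thickness × cos δ = 32.1 × cos 24.11° = 29.3 m.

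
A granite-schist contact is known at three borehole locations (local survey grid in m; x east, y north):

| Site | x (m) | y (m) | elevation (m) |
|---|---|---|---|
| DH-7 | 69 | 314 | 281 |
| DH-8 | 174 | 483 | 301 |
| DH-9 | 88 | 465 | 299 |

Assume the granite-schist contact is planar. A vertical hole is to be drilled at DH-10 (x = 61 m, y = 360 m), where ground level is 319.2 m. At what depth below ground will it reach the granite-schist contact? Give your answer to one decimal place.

32.7 m

Two edge vectors: DH-7→DH-8 = (105, 169, 20), DH-7→DH-9 = (19, 151, 18).
Normal n = (DH-7→DH-8) × (DH-7→DH-9) = (22, -1510, 12644).
So ∂z/∂x = −n_x/n_z = −0.00174 and ∂z/∂y = −n_y/n_z = 0.11942.
Intercept c from DH-7: 281 + 0.12 − 37.50 = 243.62.
At (61, 360): z_contact = −0.11 + 42.99 + 243.62 = 286.51 m.
Depth below ground = 319.2 − 286.51 = 32.7 m.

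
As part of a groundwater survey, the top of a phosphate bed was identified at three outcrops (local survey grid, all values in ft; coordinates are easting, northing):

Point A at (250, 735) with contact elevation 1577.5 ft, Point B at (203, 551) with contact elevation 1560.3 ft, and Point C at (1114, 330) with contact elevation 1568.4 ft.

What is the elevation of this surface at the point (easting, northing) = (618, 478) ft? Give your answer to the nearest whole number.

1566 ft

Two edge vectors: Point A→Point B = (-47, -184, -17.2), Point A→Point C = (864, -405, -9.1).
Normal n = (Point A→Point B) × (Point A→Point C) = (-5291.6, -15288.5, 178011).
So ∂z/∂easting = −n_x/n_z = 0.02973 and ∂z/∂northing = −n_y/n_z = 0.08589.
Intercept c from Point A: 1577.5 − 7.43 − 63.13 = 1506.94.
At (618, 478): z = 18.4 + 41.1 + 1506.94 = 1566.4 ft.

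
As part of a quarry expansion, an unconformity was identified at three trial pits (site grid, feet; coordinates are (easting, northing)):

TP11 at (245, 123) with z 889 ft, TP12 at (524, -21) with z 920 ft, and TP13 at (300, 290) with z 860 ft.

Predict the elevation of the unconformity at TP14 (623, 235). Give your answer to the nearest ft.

876 ft

Let the plane be z = a·E + b·N + c.
TP12−TP11: 279a − 144b = 31;  TP13−TP11: 55a + 167b = −29.
Solving gives a = 0.01836, b = −0.17970.
Then c = 889 − a·245 − b·123 = 906.60.
At (623, 235): z = 11.4 − 42.2 + 906.60 = 875.8 ft.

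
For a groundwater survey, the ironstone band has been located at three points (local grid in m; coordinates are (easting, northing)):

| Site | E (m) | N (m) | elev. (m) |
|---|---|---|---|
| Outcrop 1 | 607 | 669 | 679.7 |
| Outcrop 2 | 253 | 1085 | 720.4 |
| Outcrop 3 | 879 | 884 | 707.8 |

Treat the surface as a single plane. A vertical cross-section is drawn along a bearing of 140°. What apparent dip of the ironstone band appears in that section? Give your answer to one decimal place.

Let the plane be z = a·E + b·N + c.
Outcrop 2−Outcrop 1: −354a + 416b = 40.7;  Outcrop 3−Outcrop 1: 272a + 215b = 28.1.
Solving gives a = 0.01553, b = 0.11105.
Unit vector along 140° is (sin 140°, cos 140°) = (0.6428, -0.7660).
Slope in that direction = a·(0.6428) + b·(-0.7660) = −0.07509.
Apparent dip = arctan|0.07509| = 4.3° (true dip is 6.4°, so apparent ≤ true as expected).

4.3°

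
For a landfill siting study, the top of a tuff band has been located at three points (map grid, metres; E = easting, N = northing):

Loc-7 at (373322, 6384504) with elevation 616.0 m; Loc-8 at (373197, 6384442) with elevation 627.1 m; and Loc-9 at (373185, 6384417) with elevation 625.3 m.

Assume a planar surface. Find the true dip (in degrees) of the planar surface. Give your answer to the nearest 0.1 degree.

Let the plane be z = a·E + b·N + c.
Loc-8−Loc-7: −125a − 62b = 11.1;  Loc-9−Loc-7: −137a − 87b = 9.3.
Solving gives a = −0.16342, b = 0.15044.
Gradient magnitude |∇z| = √(a² + b²) = √(0.02671 + 0.02263) = 0.22212.
True dip = arctan(0.22212) = 12.5°, dipping toward SE (azimuth ≈ 133°).

12.5°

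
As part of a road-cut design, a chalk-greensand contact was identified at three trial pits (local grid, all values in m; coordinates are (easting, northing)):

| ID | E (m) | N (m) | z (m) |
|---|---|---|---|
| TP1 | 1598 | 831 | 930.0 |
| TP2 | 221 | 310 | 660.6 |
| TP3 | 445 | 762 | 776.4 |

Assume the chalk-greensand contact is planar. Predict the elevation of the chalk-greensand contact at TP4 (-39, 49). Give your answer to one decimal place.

Two edge vectors: TP1→TP2 = (-1377, -521, -269.4), TP1→TP3 = (-1153, -69, -153.6).
Normal n = (TP1→TP2) × (TP1→TP3) = (61437, 99111, -505700).
So ∂z/∂E = −n_x/n_z = 0.121489 and ∂z/∂N = −n_y/n_z = 0.195988.
Intercept c from TP1: 930 − 194.14 − 162.87 = 572.99.
At (-39, 49): z = −4.7 + 9.6 + 572.99 = 577.9 m.

577.9 m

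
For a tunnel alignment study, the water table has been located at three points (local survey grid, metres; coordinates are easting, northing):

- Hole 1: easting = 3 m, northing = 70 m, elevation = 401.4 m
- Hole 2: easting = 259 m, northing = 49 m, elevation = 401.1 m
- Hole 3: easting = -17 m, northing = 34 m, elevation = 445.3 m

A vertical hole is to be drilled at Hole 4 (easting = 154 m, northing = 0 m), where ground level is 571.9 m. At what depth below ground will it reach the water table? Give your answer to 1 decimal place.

103.5 m

Let the plane be z = a·easting + b·northing + c.
Hole 2−Hole 1: 256a − 21b = −0.3;  Hole 3−Hole 1: −20a − 36b = 43.9.
Solving gives a = −0.09679, b = −1.16567.
Then c = 401.4 − a·3 − b·70 = 483.29.
At (154, 0): z_contact = −14.91 + 0.00 + 483.29 = 468.38 m.
Depth below ground = 571.9 − 468.38 = 103.5 m.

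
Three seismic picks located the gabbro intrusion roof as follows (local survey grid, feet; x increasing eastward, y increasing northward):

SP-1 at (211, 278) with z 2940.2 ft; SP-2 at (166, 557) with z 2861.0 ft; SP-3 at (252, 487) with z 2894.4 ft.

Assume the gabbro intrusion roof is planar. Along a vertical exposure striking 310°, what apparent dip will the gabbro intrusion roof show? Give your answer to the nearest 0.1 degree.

Let the plane be z = a·x + b·y + c.
SP-2−SP-1: −45a + 279b = −79.2;  SP-3−SP-1: 41a + 209b = −45.8.
Solving gives a = 0.18109, b = −0.25466.
Unit vector along 310° is (sin 310°, cos 310°) = (-0.7660, 0.6428).
Slope in that direction = a·(-0.7660) + b·(0.6428) = −0.30242.
Apparent dip = arctan|0.30242| = 16.8° (true dip is 17.4°, so apparent ≤ true as expected).

16.8°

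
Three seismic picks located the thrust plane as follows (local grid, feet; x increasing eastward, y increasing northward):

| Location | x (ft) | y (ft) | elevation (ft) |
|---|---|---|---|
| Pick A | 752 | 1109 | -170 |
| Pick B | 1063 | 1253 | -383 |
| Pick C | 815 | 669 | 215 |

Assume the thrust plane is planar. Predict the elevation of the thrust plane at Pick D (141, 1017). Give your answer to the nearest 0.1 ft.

74.3 ft

Two edge vectors: Pick A→Pick B = (311, 144, -213), Pick A→Pick C = (63, -440, 385).
Normal n = (Pick A→Pick B) × (Pick A→Pick C) = (-38280, -133154, -145912).
So ∂z/∂x = −n_x/n_z = −0.262350 and ∂z/∂y = −n_y/n_z = −0.912564.
Intercept c from Pick A: -170 + 197.29 + 1012.03 = 1039.32.
At (141, 1017): z = −37.0 − 928.1 + 1039.32 = 74.3 ft.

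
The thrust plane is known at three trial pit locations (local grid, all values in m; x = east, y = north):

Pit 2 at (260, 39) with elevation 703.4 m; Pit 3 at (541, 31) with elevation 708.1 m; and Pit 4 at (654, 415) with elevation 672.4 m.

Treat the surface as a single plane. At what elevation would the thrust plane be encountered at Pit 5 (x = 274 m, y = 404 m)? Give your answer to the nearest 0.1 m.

Let the plane be z = a·x + b·y + c.
Pit 3−Pit 2: 281a − 8b = 4.7;  Pit 4−Pit 2: 394a + 376b = −31.
Solving gives a = 0.01396, b = −0.09708.
Then c = 703.4 − a·260 − b·39 = 703.56.
At (274, 404): z = 3.8 − 39.2 + 703.56 = 668.2 m.

668.2 m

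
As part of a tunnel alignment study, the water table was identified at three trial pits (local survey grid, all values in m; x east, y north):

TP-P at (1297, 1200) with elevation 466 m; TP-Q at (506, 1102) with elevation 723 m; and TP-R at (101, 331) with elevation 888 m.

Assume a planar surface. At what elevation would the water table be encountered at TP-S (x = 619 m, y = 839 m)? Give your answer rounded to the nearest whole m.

699 m

Let the plane be z = a·x + b·y + c.
TP-Q−TP-P: −791a − 98b = 257;  TP-R−TP-P: −1196a − 869b = 422.
Solving gives a = −0.31916, b = −0.04635.
Then c = 466 − a·1297 − b·1200 = 935.58.
At (619, 839): z = −197.6 − 38.9 + 935.58 = 699.1 m.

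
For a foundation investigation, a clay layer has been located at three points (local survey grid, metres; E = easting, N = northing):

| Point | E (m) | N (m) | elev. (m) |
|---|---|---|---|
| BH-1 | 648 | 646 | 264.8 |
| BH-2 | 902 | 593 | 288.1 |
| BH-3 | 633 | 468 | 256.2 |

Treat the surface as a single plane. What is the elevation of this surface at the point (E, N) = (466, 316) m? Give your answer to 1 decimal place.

Two edge vectors: BH-1→BH-2 = (254, -53, 23.3), BH-1→BH-3 = (-15, -178, -8.6).
Normal n = (BH-1→BH-2) × (BH-1→BH-3) = (4603.2, 1834.9, -46007).
So ∂z/∂E = −n_x/n_z = 0.10005 and ∂z/∂N = −n_y/n_z = 0.03988.
Intercept c from BH-1: 264.8 − 64.84 − 25.76 = 174.20.
At (466, 316): z = 46.6 + 12.6 + 174.20 = 233.4 m.

233.4 m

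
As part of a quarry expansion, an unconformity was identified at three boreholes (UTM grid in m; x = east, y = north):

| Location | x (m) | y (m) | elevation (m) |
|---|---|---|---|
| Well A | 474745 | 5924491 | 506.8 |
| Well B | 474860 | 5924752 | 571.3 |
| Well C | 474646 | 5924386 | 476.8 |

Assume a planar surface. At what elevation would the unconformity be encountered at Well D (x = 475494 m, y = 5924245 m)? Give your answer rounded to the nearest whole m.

512 m

Two edge vectors: Well A→Well B = (115, 261, 64.5), Well A→Well C = (-99, -105, -30).
Normal n = (Well A→Well B) × (Well A→Well C) = (-1057.5, -2935.5, 13764).
So ∂z/∂x = −n_x/n_z = 0.07683086 and ∂z/∂y = −n_y/n_z = 0.21327376.
Intercept c from Well A: 506.8 − 36475.07 − 1263538.46 = −1299506.73.
At (475494, 5924245): z = 36532.6 + 1263486.0 − 1299506.73 = 511.9 m.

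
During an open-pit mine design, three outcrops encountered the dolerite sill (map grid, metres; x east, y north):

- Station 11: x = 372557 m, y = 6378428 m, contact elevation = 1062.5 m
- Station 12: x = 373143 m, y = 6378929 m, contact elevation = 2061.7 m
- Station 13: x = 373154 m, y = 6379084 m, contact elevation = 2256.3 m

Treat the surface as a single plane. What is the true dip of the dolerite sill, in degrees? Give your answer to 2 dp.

54.12°

Two edge vectors: Station 11→Station 12 = (586, 501, 999.2), Station 11→Station 13 = (597, 656, 1193.8).
Normal n = (Station 11→Station 12) × (Station 11→Station 13) = (-57381.4, -103044.4, 85319).
So ∂z/∂x = −n_x/n_z = 0.67255 and ∂z/∂y = −n_y/n_z = 1.20775.
Gradient magnitude |∇z| = √(a² + b²) = √(0.45233 + 1.45867) = 1.38239.
True dip = arctan(1.38239) = 54.12°, dipping toward SSW (azimuth ≈ 209°).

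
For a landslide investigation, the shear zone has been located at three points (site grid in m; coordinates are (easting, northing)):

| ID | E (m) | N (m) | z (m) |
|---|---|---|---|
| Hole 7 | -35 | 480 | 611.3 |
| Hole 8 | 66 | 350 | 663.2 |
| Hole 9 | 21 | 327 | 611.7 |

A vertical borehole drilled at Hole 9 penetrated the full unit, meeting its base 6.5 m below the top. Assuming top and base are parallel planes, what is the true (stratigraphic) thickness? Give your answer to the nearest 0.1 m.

Two edge vectors: Hole 7→Hole 8 = (101, -130, 51.9), Hole 7→Hole 9 = (56, -153, 0.4).
Normal n = (Hole 7→Hole 8) × (Hole 7→Hole 9) = (7888.7, 2866, -8173).
So ∂z/∂E = −n_x/n_z = 0.96521 and ∂z/∂N = −n_y/n_z = 0.35067.
|∇z| = √(a²+b²) = 1.02694, so dip δ = arctan(1.02694) = 45.76°.
True thickness = vertical thickness × cos δ = 6.5 × cos 45.76° = 4.5 m.

4.5 m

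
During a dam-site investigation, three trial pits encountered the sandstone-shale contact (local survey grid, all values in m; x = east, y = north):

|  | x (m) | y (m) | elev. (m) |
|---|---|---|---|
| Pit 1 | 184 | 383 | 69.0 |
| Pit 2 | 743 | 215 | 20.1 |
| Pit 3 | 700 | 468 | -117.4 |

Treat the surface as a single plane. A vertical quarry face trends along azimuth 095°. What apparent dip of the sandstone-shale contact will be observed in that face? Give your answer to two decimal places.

11.97°

Two edge vectors: Pit 1→Pit 2 = (559, -168, -48.9), Pit 1→Pit 3 = (516, 85, -186.4).
Normal n = (Pit 1→Pit 2) × (Pit 1→Pit 3) = (35471.7, 78965.2, 134203).
So ∂z/∂x = −n_x/n_z = −0.26431 and ∂z/∂y = −n_y/n_z = −0.58840.
Unit vector along 095° is (sin 95°, cos 95°) = (0.9962, -0.0872).
Slope in that direction = a·(0.9962) + b·(-0.0872) = −0.21203.
Apparent dip = arctan|0.21203| = 11.97° (true dip is 32.8°, so apparent ≤ true as expected).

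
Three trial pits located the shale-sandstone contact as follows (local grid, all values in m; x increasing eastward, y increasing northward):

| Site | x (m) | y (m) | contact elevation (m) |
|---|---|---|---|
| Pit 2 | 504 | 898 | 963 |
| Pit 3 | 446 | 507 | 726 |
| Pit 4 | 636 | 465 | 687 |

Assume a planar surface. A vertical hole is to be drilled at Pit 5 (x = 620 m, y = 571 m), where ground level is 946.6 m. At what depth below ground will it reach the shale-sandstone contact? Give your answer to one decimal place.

Let the plane be z = a·x + b·y + c.
Pit 3−Pit 2: −58a − 391b = −237;  Pit 4−Pit 2: 132a − 433b = −276.
Solving gives a = −0.06901, b = 0.61638.
Then c = 963 − a·504 − b·898 = 444.28.
At (620, 571): z_contact = −42.79 + 351.95 + 444.28 = 753.44 m.
Depth below ground = 946.6 − 753.44 = 193.2 m.

193.2 m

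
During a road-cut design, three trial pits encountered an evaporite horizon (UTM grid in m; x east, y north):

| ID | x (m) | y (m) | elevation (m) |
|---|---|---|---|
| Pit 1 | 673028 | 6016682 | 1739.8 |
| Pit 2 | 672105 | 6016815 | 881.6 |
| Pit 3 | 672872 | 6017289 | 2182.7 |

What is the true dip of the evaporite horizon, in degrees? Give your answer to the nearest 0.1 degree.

55.8°

Two edge vectors: Pit 1→Pit 2 = (-923, 133, -858.2), Pit 1→Pit 3 = (-156, 607, 442.9).
Normal n = (Pit 1→Pit 2) × (Pit 1→Pit 3) = (579833.1, 542675.9, -539513).
So ∂z/∂x = −n_x/n_z = 1.07473 and ∂z/∂y = −n_y/n_z = 1.00586.
Gradient magnitude |∇z| = √(a² + b²) = √(1.15505 + 1.01176) = 1.47201.
True dip = arctan(1.47201) = 55.8°, dipping toward SW (azimuth ≈ 227°).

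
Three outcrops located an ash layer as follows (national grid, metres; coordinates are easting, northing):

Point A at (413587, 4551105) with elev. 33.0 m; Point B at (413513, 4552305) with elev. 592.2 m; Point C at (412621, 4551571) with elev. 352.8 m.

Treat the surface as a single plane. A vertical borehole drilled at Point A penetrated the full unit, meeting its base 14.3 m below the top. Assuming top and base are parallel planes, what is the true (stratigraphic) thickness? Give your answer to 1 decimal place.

Let the plane be z = a·easting + b·northing + c.
Point B−Point A: −74a + 1200b = 559.2;  Point C−Point A: −966a + 466b = 319.8.
Solving gives a = −0.10951, b = 0.45925.
|∇z| = √(a²+b²) = 0.47212, so dip δ = arctan(0.47212) = 25.27°.
True thickness = vertical thickness × cos δ = 14.3 × cos 25.27° = 12.9 m.

12.9 m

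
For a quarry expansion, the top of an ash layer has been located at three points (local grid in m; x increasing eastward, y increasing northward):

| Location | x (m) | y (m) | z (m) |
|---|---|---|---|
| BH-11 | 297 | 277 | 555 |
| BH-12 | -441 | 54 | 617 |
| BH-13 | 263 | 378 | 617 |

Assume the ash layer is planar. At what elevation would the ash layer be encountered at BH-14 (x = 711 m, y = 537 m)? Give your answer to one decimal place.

591.9 m

Two edge vectors: BH-11→BH-12 = (-738, -223, 62), BH-11→BH-13 = (-34, 101, 62).
Normal n = (BH-11→BH-12) × (BH-11→BH-13) = (-20088, 43648, -82120).
So ∂z/∂x = −n_x/n_z = −0.24462 and ∂z/∂y = −n_y/n_z = 0.53151.
Intercept c from BH-11: 555 + 72.65 − 147.23 = 480.42.
At (711, 537): z = −173.9 + 285.4 + 480.42 = 591.9 m.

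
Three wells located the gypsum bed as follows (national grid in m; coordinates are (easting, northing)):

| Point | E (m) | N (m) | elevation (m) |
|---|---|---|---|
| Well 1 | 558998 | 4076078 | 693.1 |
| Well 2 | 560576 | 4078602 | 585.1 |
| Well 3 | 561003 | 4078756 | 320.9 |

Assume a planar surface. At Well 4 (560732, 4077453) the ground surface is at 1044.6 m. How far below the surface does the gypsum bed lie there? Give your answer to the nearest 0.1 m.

Two edge vectors: Well 1→Well 2 = (1578, 2524, -108), Well 1→Well 3 = (2005, 2678, -372.2).
Normal n = (Well 1→Well 2) × (Well 1→Well 3) = (-650208.8, 370791.6, -834736).
So ∂z/∂E = −n_x/n_z = −0.778939449 and ∂z/∂N = −n_y/n_z = 0.444202239.
Intercept c from Well 1: 693.1 + 435425.59 − 1810602.97 = −1374484.28.
At (560732, 4077453): z_contact = −436776.28 + 1811213.75 − 1374484.28 = -46.80 m.
Depth below ground = 1044.6 − (-46.80) = 1091.4 m.

1091.4 m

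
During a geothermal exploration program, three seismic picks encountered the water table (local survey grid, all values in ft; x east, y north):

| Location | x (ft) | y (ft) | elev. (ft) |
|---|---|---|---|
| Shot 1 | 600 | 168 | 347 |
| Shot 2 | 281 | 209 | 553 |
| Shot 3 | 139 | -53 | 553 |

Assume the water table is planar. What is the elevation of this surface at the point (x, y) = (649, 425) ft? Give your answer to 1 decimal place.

401.5 ft

Two edge vectors: Shot 1→Shot 2 = (-319, 41, 206), Shot 1→Shot 3 = (-461, -221, 206).
Normal n = (Shot 1→Shot 2) × (Shot 1→Shot 3) = (53972, -29252, 89400).
So ∂z/∂x = −n_x/n_z = −0.60371 and ∂z/∂y = −n_y/n_z = 0.32720.
Intercept c from Shot 1: 347 + 362.23 − 54.97 = 654.26.
At (649, 425): z = −391.8 + 139.1 + 654.26 = 401.5 ft.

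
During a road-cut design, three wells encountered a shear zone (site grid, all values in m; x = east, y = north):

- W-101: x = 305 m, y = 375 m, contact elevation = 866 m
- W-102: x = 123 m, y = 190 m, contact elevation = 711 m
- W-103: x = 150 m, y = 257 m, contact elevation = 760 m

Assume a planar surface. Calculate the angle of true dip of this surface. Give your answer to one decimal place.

Two edge vectors: W-101→W-102 = (-182, -185, -155), W-101→W-103 = (-155, -118, -106).
Normal n = (W-101→W-102) × (W-101→W-103) = (1320, 4733, -7199).
So ∂z/∂x = −n_x/n_z = 0.18336 and ∂z/∂y = −n_y/n_z = 0.65745.
Gradient magnitude |∇z| = √(a² + b²) = √(0.03362 + 0.43224) = 0.68254.
True dip = arctan(0.68254) = 34.3°, dipping toward SSW (azimuth ≈ 196°).

34.3°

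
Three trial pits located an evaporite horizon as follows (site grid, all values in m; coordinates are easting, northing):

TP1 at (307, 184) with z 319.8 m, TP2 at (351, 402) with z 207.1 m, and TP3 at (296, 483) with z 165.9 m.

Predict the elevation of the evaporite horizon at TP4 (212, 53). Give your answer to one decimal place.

388.2 m

Two edge vectors: TP1→TP2 = (44, 218, -112.7), TP1→TP3 = (-11, 299, -153.9).
Normal n = (TP1→TP2) × (TP1→TP3) = (147.1, 8011.3, 15554).
So ∂z/∂easting = −n_x/n_z = −0.00946 and ∂z/∂northing = −n_y/n_z = −0.51506.
Intercept c from TP1: 319.8 + 2.90 + 94.77 = 417.48.
At (212, 53): z = −2.0 − 27.3 + 417.48 = 388.2 m.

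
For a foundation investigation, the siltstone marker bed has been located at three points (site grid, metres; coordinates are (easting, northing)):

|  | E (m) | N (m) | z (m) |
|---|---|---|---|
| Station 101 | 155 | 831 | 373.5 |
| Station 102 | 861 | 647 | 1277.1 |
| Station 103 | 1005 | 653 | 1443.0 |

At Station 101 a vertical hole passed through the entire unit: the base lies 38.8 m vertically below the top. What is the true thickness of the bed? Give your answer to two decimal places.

24.31 m

Two edge vectors: Station 101→Station 102 = (706, -184, 903.6), Station 101→Station 103 = (850, -178, 1069.5).
Normal n = (Station 101→Station 102) × (Station 101→Station 103) = (-35947.2, 12993, 30732).
So ∂z/∂E = −n_x/n_z = 1.16970 and ∂z/∂N = −n_y/n_z = −0.42278.
|∇z| = √(a²+b²) = 1.24376, so dip δ = arctan(1.24376) = 51.20°.
True thickness = vertical thickness × cos δ = 38.8 × cos 51.20° = 24.31 m.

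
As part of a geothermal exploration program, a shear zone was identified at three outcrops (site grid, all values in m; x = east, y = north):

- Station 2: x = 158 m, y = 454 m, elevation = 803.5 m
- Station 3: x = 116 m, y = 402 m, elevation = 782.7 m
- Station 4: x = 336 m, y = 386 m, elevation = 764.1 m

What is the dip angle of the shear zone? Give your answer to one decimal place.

Let the plane be z = a·x + b·y + c.
Station 3−Station 2: −42a − 52b = −20.8;  Station 4−Station 2: 178a − 68b = −39.4.
Solving gives a = −0.05238, b = 0.44231.
Gradient magnitude |∇z| = √(a² + b²) = √(0.00274 + 0.19563) = 0.44540.
True dip = arctan(0.44540) = 24.0°, dipping toward S (azimuth ≈ 173°).

24.0°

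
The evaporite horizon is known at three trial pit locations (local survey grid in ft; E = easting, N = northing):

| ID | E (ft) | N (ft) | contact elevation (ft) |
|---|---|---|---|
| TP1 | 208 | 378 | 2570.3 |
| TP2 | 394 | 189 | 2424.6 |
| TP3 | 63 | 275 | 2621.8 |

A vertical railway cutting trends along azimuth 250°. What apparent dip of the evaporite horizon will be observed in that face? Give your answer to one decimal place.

22.5°

Two edge vectors: TP1→TP2 = (186, -189, -145.7), TP1→TP3 = (-145, -103, 51.5).
Normal n = (TP1→TP2) × (TP1→TP3) = (-24740.6, 11547.5, -46563).
So ∂z/∂E = −n_x/n_z = −0.53134 and ∂z/∂N = −n_y/n_z = 0.24800.
Unit vector along 250° is (sin 250°, cos 250°) = (-0.9397, -0.3420).
Slope in that direction = a·(-0.9397) + b·(-0.3420) = 0.41447.
Apparent dip = arctan|0.41447| = 22.5° (true dip is 30.4°, so apparent ≤ true as expected).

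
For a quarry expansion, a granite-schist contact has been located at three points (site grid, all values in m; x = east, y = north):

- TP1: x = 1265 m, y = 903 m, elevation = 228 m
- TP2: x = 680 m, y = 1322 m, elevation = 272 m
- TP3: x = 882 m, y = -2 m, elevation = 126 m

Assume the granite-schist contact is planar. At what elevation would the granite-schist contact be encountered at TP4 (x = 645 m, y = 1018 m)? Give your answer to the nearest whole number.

Two edge vectors: TP1→TP2 = (-585, 419, 44), TP1→TP3 = (-383, -905, -102).
Normal n = (TP1→TP2) × (TP1→TP3) = (-2918, -76522, 689902).
So ∂z/∂x = −n_x/n_z = 0.00423 and ∂z/∂y = −n_y/n_z = 0.11092.
Intercept c from TP1: 228 − 5.35 − 100.16 = 122.49.
At (645, 1018): z = 2.7 + 112.9 + 122.49 = 238.1 m.

238 m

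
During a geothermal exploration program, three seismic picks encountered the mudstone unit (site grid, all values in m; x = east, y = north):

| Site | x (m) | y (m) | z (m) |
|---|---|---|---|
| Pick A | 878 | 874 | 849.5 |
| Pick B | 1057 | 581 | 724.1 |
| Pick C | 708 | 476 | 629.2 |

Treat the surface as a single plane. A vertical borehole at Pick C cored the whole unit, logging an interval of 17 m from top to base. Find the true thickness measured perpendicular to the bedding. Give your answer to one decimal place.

Two edge vectors: Pick A→Pick B = (179, -293, -125.4), Pick A→Pick C = (-170, -398, -220.3).
Normal n = (Pick A→Pick B) × (Pick A→Pick C) = (14638.7, 60751.7, -121052).
So ∂z/∂x = −n_x/n_z = 0.12093 and ∂z/∂y = −n_y/n_z = 0.50186.
|∇z| = √(a²+b²) = 0.51623, so dip δ = arctan(0.51623) = 27.30°.
True thickness = vertical thickness × cos δ = 17 × cos 27.30° = 15.1 m.

15.1 m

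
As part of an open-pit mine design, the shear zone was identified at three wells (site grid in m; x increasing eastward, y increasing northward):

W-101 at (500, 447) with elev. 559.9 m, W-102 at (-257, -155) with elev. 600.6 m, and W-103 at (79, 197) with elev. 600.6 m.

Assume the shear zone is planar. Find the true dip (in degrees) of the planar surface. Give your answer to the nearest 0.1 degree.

Two edge vectors: W-101→W-102 = (-757, -602, 40.7), W-101→W-103 = (-421, -250, 40.7).
Normal n = (W-101→W-102) × (W-101→W-103) = (-14326.4, 13675.2, -64192).
So ∂z/∂x = −n_x/n_z = −0.22318 and ∂z/∂y = −n_y/n_z = 0.21304.
Gradient magnitude |∇z| = √(a² + b²) = √(0.04981 + 0.04538) = 0.30853.
True dip = arctan(0.30853) = 17.1°, dipping toward SE (azimuth ≈ 134°).

17.1°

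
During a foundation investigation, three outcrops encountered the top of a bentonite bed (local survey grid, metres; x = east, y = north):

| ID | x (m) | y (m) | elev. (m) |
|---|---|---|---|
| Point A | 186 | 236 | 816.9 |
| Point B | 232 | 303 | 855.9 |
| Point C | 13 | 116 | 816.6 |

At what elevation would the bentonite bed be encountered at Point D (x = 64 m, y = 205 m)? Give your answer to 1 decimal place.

Let the plane be z = a·x + b·y + c.
Point B−Point A: 46a + 67b = 39;  Point C−Point A: −173a − 120b = −0.3.
Solving gives a = −0.76757, b = 1.10908.
Then c = 816.9 − a·186 − b·236 = 697.93.
At (64, 205): z = −49.1 + 227.4 + 697.93 = 876.2 m.

876.2 m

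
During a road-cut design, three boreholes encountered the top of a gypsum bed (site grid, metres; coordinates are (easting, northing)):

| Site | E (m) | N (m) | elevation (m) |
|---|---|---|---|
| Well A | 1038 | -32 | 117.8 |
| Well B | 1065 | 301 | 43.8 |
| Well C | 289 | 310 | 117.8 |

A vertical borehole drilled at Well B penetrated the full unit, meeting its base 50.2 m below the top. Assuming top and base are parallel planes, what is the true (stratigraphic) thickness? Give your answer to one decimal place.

Let the plane be z = a·E + b·N + c.
Well B−Well A: 27a + 333b = −74;  Well C−Well A: −749a + 342b = 0.
Solving gives a = −0.09785, b = −0.21429.
|∇z| = √(a²+b²) = 0.23557, so dip δ = arctan(0.23557) = 13.26°.
True thickness = vertical thickness × cos δ = 50.2 × cos 13.26° = 48.9 m.

48.9 m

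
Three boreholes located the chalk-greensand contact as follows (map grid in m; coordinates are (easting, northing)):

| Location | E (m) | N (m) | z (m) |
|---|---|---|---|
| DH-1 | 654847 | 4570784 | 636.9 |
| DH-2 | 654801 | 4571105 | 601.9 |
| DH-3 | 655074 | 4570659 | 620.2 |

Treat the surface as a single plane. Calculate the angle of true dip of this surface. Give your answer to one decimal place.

Let the plane be z = a·E + b·N + c.
DH-2−DH-1: −46a + 321b = −35;  DH-3−DH-1: 227a − 125b = −16.7.
Solving gives a = −0.14506, b = −0.12982.
Gradient magnitude |∇z| = √(a² + b²) = √(0.02104 + 0.01685) = 0.19467.
True dip = arctan(0.19467) = 11.0°, dipping toward NE (azimuth ≈ 048°).

11.0°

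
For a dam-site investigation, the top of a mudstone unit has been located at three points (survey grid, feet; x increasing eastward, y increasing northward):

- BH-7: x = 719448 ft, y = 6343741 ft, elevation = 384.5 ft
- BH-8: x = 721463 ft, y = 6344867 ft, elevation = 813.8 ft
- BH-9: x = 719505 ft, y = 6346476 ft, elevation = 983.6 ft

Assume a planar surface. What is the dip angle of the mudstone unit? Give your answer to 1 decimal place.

13.3°

Let the plane be z = a·x + b·y + c.
BH-8−BH-7: 2015a + 1126b = 429.3;  BH-9−BH-7: 57a + 2735b = 599.1.
Solving gives a = 0.09171, b = 0.21714.
Gradient magnitude |∇z| = √(a² + b²) = √(0.00841 + 0.04715) = 0.23571.
True dip = arctan(0.23571) = 13.3°, dipping toward SSW (azimuth ≈ 203°).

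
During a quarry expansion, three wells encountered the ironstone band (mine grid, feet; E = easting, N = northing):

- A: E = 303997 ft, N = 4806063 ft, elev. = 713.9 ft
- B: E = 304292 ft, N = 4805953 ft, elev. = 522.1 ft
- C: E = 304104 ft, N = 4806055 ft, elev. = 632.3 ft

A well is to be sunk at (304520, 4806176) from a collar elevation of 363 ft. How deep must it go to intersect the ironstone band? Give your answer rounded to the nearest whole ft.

Let the plane be z = a·E + b·N + c.
B−A: 295a − 110b = −191.8;  C−A: 107a − 8b = −81.6.
Solving gives a = −0.79081828, b = −0.37719447.
Then c = 713.9 − a·303997 − b·4806063 = 2053940.69.
At (304520, 4806176): z_contact = −240820.0 − 1812863.0 + 2053940.69 = 257.7 ft.
Depth below ground = 363 − 257.7 = 105 ft.

105 ft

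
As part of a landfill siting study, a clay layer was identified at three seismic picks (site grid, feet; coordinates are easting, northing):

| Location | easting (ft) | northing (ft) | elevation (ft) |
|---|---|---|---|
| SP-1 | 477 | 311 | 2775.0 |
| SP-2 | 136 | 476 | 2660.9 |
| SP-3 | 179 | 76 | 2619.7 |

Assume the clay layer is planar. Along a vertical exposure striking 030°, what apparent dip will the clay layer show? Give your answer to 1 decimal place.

Two edge vectors: SP-1→SP-2 = (-341, 165, -114.1), SP-1→SP-3 = (-298, -235, -155.3).
Normal n = (SP-1→SP-2) × (SP-1→SP-3) = (-52438, -18955.5, 129305).
So ∂z/∂easting = −n_x/n_z = 0.40554 and ∂z/∂northing = −n_y/n_z = 0.14660.
Unit vector along 030° is (sin 30°, cos 30°) = (0.5000, 0.8660).
Slope in that direction = a·(0.5000) + b·(0.8660) = 0.32972.
Apparent dip = arctan|0.32972| = 18.2° (true dip is 23.3°, so apparent ≤ true as expected).

18.2°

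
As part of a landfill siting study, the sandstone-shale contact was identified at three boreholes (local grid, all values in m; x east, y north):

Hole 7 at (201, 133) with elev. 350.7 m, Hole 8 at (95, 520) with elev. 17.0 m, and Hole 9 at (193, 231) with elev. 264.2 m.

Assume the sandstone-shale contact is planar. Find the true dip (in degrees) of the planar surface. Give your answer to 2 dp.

41.91°

Two edge vectors: Hole 7→Hole 8 = (-106, 387, -333.7), Hole 7→Hole 9 = (-8, 98, -86.5).
Normal n = (Hole 7→Hole 8) × (Hole 7→Hole 9) = (-772.9, -6499.4, -7292).
So ∂z/∂x = −n_x/n_z = −0.10599 and ∂z/∂y = −n_y/n_z = −0.89131.
Gradient magnitude |∇z| = √(a² + b²) = √(0.01123 + 0.79443) = 0.89759.
True dip = arctan(0.89759) = 41.91°, dipping toward N (azimuth ≈ 007°).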